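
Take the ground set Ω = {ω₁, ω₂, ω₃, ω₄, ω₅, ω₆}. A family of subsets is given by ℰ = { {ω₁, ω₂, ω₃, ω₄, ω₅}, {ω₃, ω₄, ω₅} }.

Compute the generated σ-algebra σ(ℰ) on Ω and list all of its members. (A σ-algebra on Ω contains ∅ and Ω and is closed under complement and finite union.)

Seed the family with ℰ together with ∅ and Ω: { ∅, {ω₃, ω₄, ω₅}, {ω₁, ω₂, ω₃, ω₄, ω₅}, Ω }.
Round 1: 2 new —
  {ω₆}  = {ω₁, ω₂, ω₃, ω₄, ω₅}ᶜ
  {ω₁, ω₂, ω₆}  = {ω₃, ω₄, ω₅}ᶜ
  — 6 sets.
Round 2: 1 new —
  {ω₃, ω₄, ω₅, ω₆}  = {ω₃, ω₄, ω₅} ∪ {ω₆}
  — 7 sets.
Round 3: 1 new —
  {ω₁, ω₂}  = {ω₃, ω₄, ω₅, ω₆}ᶜ
  — 8 sets.
After Round 4 the family is unchanged; done.

σ(ℰ) = { ∅, {ω₆}, {ω₁, ω₂}, {ω₁, ω₂, ω₆}, {ω₃, ω₄, ω₅}, {ω₃, ω₄, ω₅, ω₆}, {ω₁, ω₂, ω₃, ω₄, ω₅}, Ω }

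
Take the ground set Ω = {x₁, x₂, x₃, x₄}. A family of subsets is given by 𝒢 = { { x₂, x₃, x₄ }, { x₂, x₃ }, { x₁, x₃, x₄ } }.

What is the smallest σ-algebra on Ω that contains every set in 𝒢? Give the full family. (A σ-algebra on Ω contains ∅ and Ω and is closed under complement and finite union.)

σ(𝒢) (16 sets): { ∅, { x₁ }, { x₂ }, { x₃ }, { x₄ }, { x₁, x₂ }, { x₁, x₃ }, { x₁, x₄ }, { x₂, x₃ }, { x₂, x₄ }, { x₃, x₄ }, { x₁, x₂, x₃ }, { x₁, x₂, x₄ }, { x₁, x₃, x₄ }, { x₂, x₃, x₄ }, Ω }

Check:
Take S₀ = 𝒢 ∪ {∅, Ω} = { ∅, { x₂, x₃ }, { x₁, x₃, x₄ }, { x₂, x₃, x₄ }, Ω }.
Step 1: 3 new —
  { x₁ }  = Ω∖{ x₂, x₃, x₄ }
  { x₂ }  = Ω∖{ x₁, x₃, x₄ }
  { x₁, x₄ }  = Ω∖{ x₂, x₃ }
  — 8 sets.
Step 2: +3 →
  { x₁, x₂ }  = { x₂ } ∪ { x₁ }
  { x₁, x₂, x₃ }  = { x₂, x₃ } ∪ { x₁ }
  { x₁, x₂, x₄ }  = { x₂ } ∪ { x₁, x₄ }
  — 11 sets.
Step 3: +3 →
  { x₃ }  = Ω∖{ x₁, x₂, x₄ }
  { x₄ }  = Ω∖{ x₁, x₂, x₃ }
  { x₃, x₄ }  = Ω∖{ x₁, x₂ }
  — 14 sets.
Step 4: +2 →
  { x₁, x₃ }  = { x₃ } ∪ { x₁ }
  { x₂, x₄ }  = { x₄ } ∪ { x₂ }
  — 16 sets.
Step 5: closed — nothing new.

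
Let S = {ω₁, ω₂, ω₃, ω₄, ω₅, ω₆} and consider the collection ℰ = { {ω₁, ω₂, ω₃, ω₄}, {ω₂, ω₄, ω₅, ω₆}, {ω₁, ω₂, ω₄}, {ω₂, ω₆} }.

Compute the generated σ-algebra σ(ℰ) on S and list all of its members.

σ(ℰ) = { ∅, {ω₁}, {ω₂}, {ω₃}, {ω₄}, {ω₅}, {ω₆}, {ω₁, ω₂}, {ω₁, ω₃}, {ω₁, ω₄}, {ω₁, ω₅}, {ω₁, ω₆}, {ω₂, ω₃}, {ω₂, ω₄}, {ω₂, ω₅}, {ω₂, ω₆}, {ω₃, ω₄}, {ω₃, ω₅}, {ω₃, ω₆}, {ω₄, ω₅}, {ω₄, ω₆}, {ω₅, ω₆}, {ω₁, ω₂, ω₃}, {ω₁, ω₂, ω₄}, {ω₁, ω₂, ω₅}, {ω₁, ω₂, ω₆}, {ω₁, ω₃, ω₄}, {ω₁, ω₃, ω₅}, {ω₁, ω₃, ω₆}, {ω₁, ω₄, ω₅}, {ω₁, ω₄, ω₆}, {ω₁, ω₅, ω₆}, {ω₂, ω₃, ω₄}, {ω₂, ω₃, ω₅}, {ω₂, ω₃, ω₆}, {ω₂, ω₄, ω₅}, {ω₂, ω₄, ω₆}, {ω₂, ω₅, ω₆}, {ω₃, ω₄, ω₅}, {ω₃, ω₄, ω₆}, {ω₃, ω₅, ω₆}, {ω₄, ω₅, ω₆}, {ω₁, ω₂, ω₃, ω₄}, {ω₁, ω₂, ω₃, ω₅}, {ω₁, ω₂, ω₃, ω₆}, {ω₁, ω₂, ω₄, ω₅}, {ω₁, ω₂, ω₄, ω₆}, {ω₁, ω₂, ω₅, ω₆}, {ω₁, ω₃, ω₄, ω₅}, {ω₁, ω₃, ω₄, ω₆}, {ω₁, ω₃, ω₅, ω₆}, {ω₁, ω₄, ω₅, ω₆}, {ω₂, ω₃, ω₄, ω₅}, {ω₂, ω₃, ω₄, ω₆}, {ω₂, ω₃, ω₅, ω₆}, {ω₂, ω₄, ω₅, ω₆}, {ω₃, ω₄, ω₅, ω₆}, {ω₁, ω₂, ω₃, ω₄, ω₅}, {ω₁, ω₂, ω₃, ω₄, ω₆}, {ω₁, ω₂, ω₃, ω₅, ω₆}, {ω₁, ω₂, ω₄, ω₅, ω₆}, {ω₁, ω₃, ω₄, ω₅, ω₆}, {ω₂, ω₃, ω₄, ω₅, ω₆}, S }

Derivation:
Begin from { ∅, {ω₂, ω₆}, {ω₁, ω₂, ω₄}, {ω₁, ω₂, ω₃, ω₄}, {ω₂, ω₄, ω₅, ω₆}, S } (that is, ℰ plus ∅ and S).
Step 1: 7 new —
  {ω₁, ω₃}  = S∖{ω₂, ω₄, ω₅, ω₆}
  {ω₅, ω₆}  = S∖{ω₁, ω₂, ω₃, ω₄}
  {ω₃, ω₅, ω₆}  = S∖{ω₁, ω₂, ω₄}
  {ω₁, ω₂, ω₄, ω₆}  = {ω₂, ω₆} ∪ {ω₁, ω₂, ω₄}
  {ω₁, ω₃, ω₄, ω₅}  = S∖{ω₂, ω₆}
  {ω₁, ω₂, ω₃, ω₄, ω₆}  = {ω₁, ω₂, ω₃, ω₄} ∪ {ω₂, ω₆}
  {ω₁, ω₂, ω₄, ω₅, ω₆}  = {ω₂, ω₄, ω₅, ω₆} ∪ {ω₁, ω₂, ω₄}
  — 13 sets.
Step 2: +10 →
  {ω₃}  = S∖{ω₁, ω₂, ω₄, ω₅, ω₆}
  {ω₅}  = S∖{ω₁, ω₂, ω₃, ω₄, ω₆}
  {ω₃, ω₅}  = S∖{ω₁, ω₂, ω₄, ω₆}
  {ω₂, ω₅, ω₆}  = {ω₅, ω₆} ∪ {ω₂, ω₆}
  {ω₁, ω₂, ω₃, ω₆}  = {ω₂, ω₆} ∪ {ω₁, ω₃}
  {ω₁, ω₃, ω₅, ω₆}  = {ω₅, ω₆} ∪ {ω₁, ω₃}
  {ω₂, ω₃, ω₅, ω₆}  = {ω₂, ω₆} ∪ {ω₃, ω₅, ω₆}
  {ω₁, ω₂, ω₃, ω₄, ω₅}  = {ω₁, ω₂, ω₄} ∪ {ω₁, ω₃, ω₄, ω₅}
  {ω₁, ω₃, ω₄, ω₅, ω₆}  = {ω₅, ω₆} ∪ {ω₁, ω₃, ω₄, ω₅}
  {ω₂, ω₃, ω₄, ω₅, ω₆}  = {ω₂, ω₄, ω₅, ω₆} ∪ {ω₃, ω₅, ω₆}
  — 23 sets.
Step 3 (11 new):
  {ω₁}  = S∖{ω₂, ω₃, ω₄, ω₅, ω₆}
  {ω₂}  = S∖{ω₁, ω₃, ω₄, ω₅, ω₆}
  {ω₆}  = S∖{ω₁, ω₂, ω₃, ω₄, ω₅}
  {ω₁, ω₄}  = S∖{ω₂, ω₃, ω₅, ω₆}
  {ω₂, ω₄}  = S∖{ω₁, ω₃, ω₅, ω₆}
  {ω₄, ω₅}  = S∖{ω₁, ω₂, ω₃, ω₆}
  {ω₁, ω₃, ω₄}  = S∖{ω₂, ω₅, ω₆}
  {ω₁, ω₃, ω₅}  = {ω₁, ω₃} ∪ {ω₃, ω₅}
  {ω₂, ω₃, ω₆}  = {ω₂, ω₆} ∪ {ω₃}
  {ω₁, ω₂, ω₄, ω₅}  = {ω₁, ω₂, ω₄} ∪ {ω₅}
  {ω₁, ω₂, ω₃, ω₅, ω₆}  = {ω₅, ω₆} ∪ {ω₁, ω₂, ω₃, ω₆}
  — 34 sets.
Step 4 (26 new):
  {ω₄}  = S∖{ω₁, ω₂, ω₃, ω₅, ω₆}
  {ω₁, ω₂}  = {ω₂} ∪ {ω₁}
  {ω₁, ω₅}  = {ω₅} ∪ {ω₁}
  {ω₁, ω₆}  = {ω₆} ∪ {ω₁}
  {ω₂, ω₃}  = {ω₂} ∪ {ω₃}
  {ω₂, ω₅}  = {ω₂} ∪ {ω₅}
  {ω₃, ω₆}  = S∖{ω₁, ω₂, ω₄, ω₅}
  {ω₁, ω₂, ω₃}  = {ω₂} ∪ {ω₁, ω₃}
  {ω₁, ω₂, ω₆}  = {ω₂, ω₆} ∪ {ω₁}
  {ω₁, ω₃, ω₆}  = {ω₆} ∪ {ω₁, ω₃}
  {ω₁, ω₄, ω₅}  = S∖{ω₂, ω₃, ω₆}
  {ω₁, ω₄, ω₆}  = {ω₆} ∪ {ω₁, ω₄}
  {ω₁, ω₅, ω₆}  = {ω₅, ω₆} ∪ {ω₁}
  {ω₂, ω₃, ω₄}  = {ω₃} ∪ {ω₂, ω₄}
  {ω₂, ω₃, ω₅}  = {ω₂} ∪ {ω₃, ω₅}
  {ω₂, ω₄, ω₅}  = {ω₂} ∪ {ω₄, ω₅}
  {ω₂, ω₄, ω₆}  = S∖{ω₁, ω₃, ω₅}
  {ω₃, ω₄, ω₅}  = {ω₄, ω₅} ∪ {ω₃}
  {ω₄, ω₅, ω₆}  = {ω₅, ω₆} ∪ {ω₄, ω₅}
  {ω₁, ω₂, ω₃, ω₅}  = {ω₁, ω₃, ω₅} ∪ {ω₂}
  {ω₁, ω₂, ω₅, ω₆}  = {ω₂, ω₅, ω₆} ∪ {ω₁}
  {ω₁, ω₃, ω₄, ω₆}  = {ω₆} ∪ {ω₁, ω₃, ω₄}
  {ω₁, ω₄, ω₅, ω₆}  = {ω₅, ω₆} ∪ {ω₁, ω₄}
  {ω₂, ω₃, ω₄, ω₅}  = {ω₃, ω₅} ∪ {ω₂, ω₄}
  {ω₂, ω₃, ω₄, ω₆}  = {ω₂, ω₃, ω₆} ∪ {ω₂, ω₄}
  {ω₃, ω₄, ω₅, ω₆}  = {ω₄, ω₅} ∪ {ω₃, ω₅, ω₆}
  — 60 sets.
Step 5: 4 new —
  {ω₃, ω₄}  = S∖{ω₁, ω₂, ω₅, ω₆}
  {ω₄, ω₆}  = S∖{ω₁, ω₂, ω₃, ω₅}
  {ω₁, ω₂, ω₅}  = {ω₂, ω₅} ∪ {ω₁, ω₅}
  {ω₃, ω₄, ω₆}  = {ω₃, ω₆} ∪ {ω₄}
  — 64 sets.
Step 6: closed — nothing new.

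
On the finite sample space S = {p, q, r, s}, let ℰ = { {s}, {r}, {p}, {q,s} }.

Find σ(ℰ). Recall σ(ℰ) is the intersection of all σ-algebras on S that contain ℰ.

Take S₀ = ℰ ∪ {∅, S} = { {}, {p}, {r}, {s}, {q,s}, S }.
Step 1 adds 6:
  {p,r}  = S∖{q,s}
  {p,s}  = {s} ∪ {p}
  {r,s}  = {r} ∪ {s}
  {p,q,r}  = S∖{s}
  {p,q,s}  = S∖{r}
  {q,r,s}  = S∖{p}
  |family| = 12
Step 2: +3 →
  {p,q}  = S∖{r,s}
  {q,r}  = S∖{p,s}
  {p,r,s}  = {r,s} ∪ {p,s}
  |family| = 15
Step 3 adds 1:
  {q}  = S∖{p,r,s}
  |family| = 16
After Step 4 the family is unchanged; done.

σ(ℰ) = { {}, {p}, {q}, {r}, {s}, {p,q}, {p,r}, {p,s}, {q,r}, {q,s}, {r,s}, {p,q,r}, {p,q,s}, {p,r,s}, {q,r,s}, S }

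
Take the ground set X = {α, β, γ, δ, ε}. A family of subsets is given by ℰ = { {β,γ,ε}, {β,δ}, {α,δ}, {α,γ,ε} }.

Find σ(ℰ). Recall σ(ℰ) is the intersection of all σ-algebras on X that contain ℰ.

Seed the family with ℰ together with ∅ and X: { {}, {α,δ}, {β,δ}, {α,γ,ε}, {β,γ,ε}, X }.
Iteration 1 adds 4:
  {α,β,δ}  = {α,δ} ∪ {β,δ}
  {α,β,γ,ε}  = {β,γ,ε} ∪ {α,γ,ε}
  {α,γ,δ,ε}  = {α,δ} ∪ {α,γ,ε}
  {β,γ,δ,ε}  = {β,γ,ε} ∪ {β,δ}
  [10 total]
Iteration 2: +4 →
  {α}  = {β,γ,δ,ε}ᶜ
  {β}  = {α,γ,δ,ε}ᶜ
  {δ}  = {α,β,γ,ε}ᶜ
  {γ,ε}  = {α,β,δ}ᶜ
  [14 total]
Iteration 3: 2 new —
  {α,β}  = {β} ∪ {α}
  {γ,δ,ε}  = {δ} ∪ {γ,ε}
  [16 total]
Iteration 4 adds nothing — fixpoint reached.

Hence σ(ℰ) has 16 members: { {}, {α}, {β}, {δ}, {α,β}, {α,δ}, {β,δ}, {γ,ε}, {α,β,δ}, {α,γ,ε}, {β,γ,ε}, {γ,δ,ε}, {α,β,γ,ε}, {α,γ,δ,ε}, {β,γ,δ,ε}, X }.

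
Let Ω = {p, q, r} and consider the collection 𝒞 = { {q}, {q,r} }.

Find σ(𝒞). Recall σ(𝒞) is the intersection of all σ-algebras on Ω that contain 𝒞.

Seed the family with 𝒞 together with ∅ and Ω: { ∅, {q}, {q,r}, Ω }.
Iteration 1. New:
  {p}  = {q,r}ᶜ
  {p,r}  = {q}ᶜ
  [6 total]
Iteration 2 (1 new):
  {p,q}  = {q} ∪ {p}
  [7 total]
Iteration 3: +1 →
  {r}  = {p,q}ᶜ
  [8 total]
After Iteration 4 the family is unchanged; done.

Therefore σ(𝒞) = { ∅, {p}, {q}, {r}, {p,q}, {p,r}, {q,r}, Ω } (|σ(𝒞)| = 8).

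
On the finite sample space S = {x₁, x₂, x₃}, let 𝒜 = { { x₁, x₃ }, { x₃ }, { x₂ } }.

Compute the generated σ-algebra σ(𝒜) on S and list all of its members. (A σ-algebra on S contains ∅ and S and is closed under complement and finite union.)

|σ(𝒜)| = 8.  σ(𝒜) = { {}, { x₁ }, { x₂ }, { x₃ }, { x₁, x₂ }, { x₁, x₃ }, { x₂, x₃ }, S }

Trace:
Seed the family with 𝒜 together with ∅ and S: { {}, { x₂ }, { x₃ }, { x₁, x₃ }, S }.
Iteration 1. New:
  { x₁, x₂ }  = complement { x₃ }
  { x₂, x₃ }  = { x₃ } ∪ { x₂ }
  — 7 sets.
Iteration 2 adds 1:
  { x₁ }  = complement { x₂, x₃ }
  — 8 sets.
Iteration 3: closed — nothing new.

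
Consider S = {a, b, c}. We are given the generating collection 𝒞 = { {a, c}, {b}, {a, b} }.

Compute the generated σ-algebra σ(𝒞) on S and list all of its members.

Initial family (5 sets): { ∅, {b}, {a, b}, {a, c}, S }.
Round 1 adds 1:
  {c}  = complement {a, b}
Round 2 (1 new):
  {b, c}  = {c} ∪ {b}
Round 3 adds 1:
  {a}  = complement {b, c}
After Round 4 the family is unchanged; done.

Hence σ(𝒞) has 8 members: { ∅, {a}, {b}, {c}, {a, b}, {a, c}, {b, c}, S }.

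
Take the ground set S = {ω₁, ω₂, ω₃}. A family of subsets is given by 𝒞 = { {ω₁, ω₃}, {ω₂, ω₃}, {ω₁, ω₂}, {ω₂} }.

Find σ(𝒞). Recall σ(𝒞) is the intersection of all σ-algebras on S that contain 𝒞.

σ(𝒞) (8 sets): { {}, {ω₁}, {ω₂}, {ω₃}, {ω₁, ω₂}, {ω₁, ω₃}, {ω₂, ω₃}, S }

Check:
Begin from { {}, {ω₂}, {ω₁, ω₂}, {ω₁, ω₃}, {ω₂, ω₃}, S } (that is, 𝒞 plus ∅ and S).
Pass 1: 2 new —
  {ω₁}  = ᶜ of {ω₂, ω₃}
  {ω₃}  = ᶜ of {ω₁, ω₂}
  — 8 sets.
Pass 2 adds nothing — fixpoint reached.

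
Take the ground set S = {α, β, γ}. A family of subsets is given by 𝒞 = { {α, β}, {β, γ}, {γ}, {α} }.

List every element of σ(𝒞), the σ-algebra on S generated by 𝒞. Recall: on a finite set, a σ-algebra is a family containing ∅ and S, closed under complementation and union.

Begin from { {}, {α}, {γ}, {α, β}, {β, γ}, S } (that is, 𝒞 plus ∅ and S).
Step 1: 1 new —
  {α, γ}  = {γ} ∪ {α}
  [7 total]
Step 2 (1 new):
  {β}  = complement {α, γ}
  [8 total]
Step 3: closed — nothing new.

σ(𝒞) = { {}, {α}, {β}, {γ}, {α, β}, {α, γ}, {β, γ}, S }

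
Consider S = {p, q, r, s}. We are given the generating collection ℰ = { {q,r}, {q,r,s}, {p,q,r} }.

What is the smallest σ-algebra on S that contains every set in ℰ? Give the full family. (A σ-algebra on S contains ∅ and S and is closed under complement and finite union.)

Initial family (5 sets): { ∅, {q,r}, {p,q,r}, {q,r,s}, S }.
Round 1: +3 →
  {p}  = ᶜ of {q,r,s}
  {s}  = ᶜ of {p,q,r}
  {p,s}  = ᶜ of {q,r}
  (now 8)
Round 2: no new sets; the family is a σ-algebra.

Therefore σ(ℰ) = { ∅, {p}, {s}, {p,s}, {q,r}, {p,q,r}, {q,r,s}, S } (|σ(ℰ)| = 8).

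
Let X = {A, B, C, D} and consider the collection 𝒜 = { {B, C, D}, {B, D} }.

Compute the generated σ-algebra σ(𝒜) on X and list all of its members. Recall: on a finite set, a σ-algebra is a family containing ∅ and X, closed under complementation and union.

σ(𝒜) = { {}, {A}, {C}, {A, C}, {B, D}, {A, B, D}, {B, C, D}, X }

Derivation:
Begin from { {}, {B, D}, {B, C, D}, X } (that is, 𝒜 plus ∅ and X).
Pass 1: 2 new —
  {A}  = X∖{B, C, D}
  {A, C}  = X∖{B, D}
Pass 2: +1 →
  {A, B, D}  = {B, D} ∪ {A}
Pass 3: 1 new —
  {C}  = X∖{A, B, D}
Pass 4: no new sets; the family is a σ-algebra.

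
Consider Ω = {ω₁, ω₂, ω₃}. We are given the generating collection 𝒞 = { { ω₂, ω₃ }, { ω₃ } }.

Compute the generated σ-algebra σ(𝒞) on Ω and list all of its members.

Begin from { {}, { ω₃ }, { ω₂, ω₃ }, Ω } (that is, 𝒞 plus ∅ and Ω).
Pass 1 (2 new):
  { ω₁ }  = ᶜ of { ω₂, ω₃ }
  { ω₁, ω₂ }  = ᶜ of { ω₃ }
  [6 total]
Pass 2: +1 →
  { ω₁, ω₃ }  = { ω₃ } ∪ { ω₁ }
  [7 total]
Pass 3: 1 new —
  { ω₂ }  = ᶜ of { ω₁, ω₃ }
  [8 total]
Pass 4: already closed under ᶜ and ∪.

Hence σ(𝒞) has 8 members: { {}, { ω₁ }, { ω₂ }, { ω₃ }, { ω₁, ω₂ }, { ω₁, ω₃ }, { ω₂, ω₃ }, Ω }.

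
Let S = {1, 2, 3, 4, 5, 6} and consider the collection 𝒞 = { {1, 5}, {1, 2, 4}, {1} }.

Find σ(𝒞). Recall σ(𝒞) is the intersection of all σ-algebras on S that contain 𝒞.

σ(𝒞) (16 sets): { ∅, {1}, {5}, {1, 5}, {2, 4}, {3, 6}, {1, 2, 4}, {1, 3, 6}, {2, 4, 5}, {3, 5, 6}, {1, 2, 4, 5}, {1, 3, 5, 6}, {2, 3, 4, 6}, {1, 2, 3, 4, 6}, {2, 3, 4, 5, 6}, S }

Trace:
Start: 𝒞 ∪ {∅, S} = { ∅, {1}, {1, 5}, {1, 2, 4}, S }.
Step 1 adds 4:
  {3, 5, 6}  = ᶜ of {1, 2, 4}
  {1, 2, 4, 5}  = {1, 5} ∪ {1, 2, 4}
  {2, 3, 4, 6}  = ᶜ of {1, 5}
  {2, 3, 4, 5, 6}  = ᶜ of {1}
  — 9 sets.
Step 2 (3 new):
  {3, 6}  = ᶜ of {1, 2, 4, 5}
  {1, 3, 5, 6}  = {3, 5, 6} ∪ {1, 5}
  {1, 2, 3, 4, 6}  = {1, 2, 4} ∪ {2, 3, 4, 6}
  — 12 sets.
Step 3. New:
  {5}  = ᶜ of {1, 2, 3, 4, 6}
  {2, 4}  = ᶜ of {1, 3, 5, 6}
  {1, 3, 6}  = {3, 6} ∪ {1}
  — 15 sets.
Step 4 adds 1:
  {2, 4, 5}  = ᶜ of {1, 3, 6}
  — 16 sets.
Step 5: no new sets; the family is a σ-algebra.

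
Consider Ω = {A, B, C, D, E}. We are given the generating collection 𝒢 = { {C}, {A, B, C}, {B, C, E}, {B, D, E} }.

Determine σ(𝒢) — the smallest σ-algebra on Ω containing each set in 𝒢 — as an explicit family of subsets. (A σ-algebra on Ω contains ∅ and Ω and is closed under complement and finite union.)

σ(𝒢) = { {}, {A}, {B}, {C}, {D}, {E}, {A, B}, {A, C}, {A, D}, {A, E}, {B, C}, {B, D}, {B, E}, {C, D}, {C, E}, {D, E}, {A, B, C}, {A, B, D}, {A, B, E}, {A, C, D}, {A, C, E}, {A, D, E}, {B, C, D}, {B, C, E}, {B, D, E}, {C, D, E}, {A, B, C, D}, {A, B, C, E}, {A, B, D, E}, {A, C, D, E}, {B, C, D, E}, Ω }

Working:
Take S₀ = 𝒢 ∪ {∅, Ω} = { {}, {C}, {A, B, C}, {B, C, E}, {B, D, E}, Ω }.
Step 1: +6 →
  {A, C}  = complement {B, D, E}
  {A, D}  = complement {B, C, E}
  {D, E}  = complement {A, B, C}
  {A, B, C, E}  = {B, C, E} ∪ {A, B, C}
  {A, B, D, E}  = complement {C}
  {B, C, D, E}  = {C} ∪ {B, D, E}
  |family| = 12
Step 2: +7 →
  {A}  = complement {B, C, D, E}
  {D}  = complement {A, B, C, E}
  {A, C, D}  = {C} ∪ {A, D}
  {A, D, E}  = {D, E} ∪ {A, D}
  {C, D, E}  = {D, E} ∪ {C}
  {A, B, C, D}  = {A, B, C} ∪ {A, D}
  {A, C, D, E}  = {D, E} ∪ {A, C}
  |family| = 19
Step 3 (6 new):
  {B}  = complement {A, C, D, E}
  {E}  = complement {A, B, C, D}
  {A, B}  = complement {C, D, E}
  {B, C}  = complement {A, D, E}
  {B, E}  = complement {A, C, D}
  {C, D}  = {C} ∪ {D}
  |family| = 25
Step 4. New:
  {A, E}  = {E} ∪ {A}
  {B, D}  = {B} ∪ {D}
  {C, E}  = {E} ∪ {C}
  {A, B, D}  = {A, B} ∪ {A, D}
  {A, B, E}  = complement {C, D}
  {A, C, E}  = {E} ∪ {A, C}
  {B, C, D}  = {C, D} ∪ {B}
  |family| = 32
Step 5: no new sets; the family is a σ-algebra.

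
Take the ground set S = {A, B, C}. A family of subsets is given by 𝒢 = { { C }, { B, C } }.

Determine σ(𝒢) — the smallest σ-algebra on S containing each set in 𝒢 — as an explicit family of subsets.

σ(𝒢) (8 sets): { {}, { A }, { B }, { C }, { A, B }, { A, C }, { B, C }, S }

Check:
Take S₀ = 𝒢 ∪ {∅, S} = { {}, { C }, { B, C }, S }.
Pass 1 adds 2:
  { A }  = ᶜ of { B, C }
  { A, B }  = ᶜ of { C }
  (now 6)
Pass 2: 1 new —
  { A, C }  = { C } ∪ { A }
  (now 7)
Pass 3: 1 new —
  { B }  = ᶜ of { A, C }
  (now 8)
Pass 4: closed — nothing new.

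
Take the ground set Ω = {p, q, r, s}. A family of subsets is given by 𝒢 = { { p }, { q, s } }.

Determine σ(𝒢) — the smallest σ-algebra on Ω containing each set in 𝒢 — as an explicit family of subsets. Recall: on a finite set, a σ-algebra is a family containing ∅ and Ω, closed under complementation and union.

Initial family (4 sets): { {}, { p }, { q, s }, Ω }.
Step 1 (3 new):
  { p, r }  = ᶜ of { q, s }
  { p, q, s }  = { q, s } ∪ { p }
  { q, r, s }  = ᶜ of { p }
  |family| = 7
Step 2. New:
  { r }  = ᶜ of { p, q, s }
  |family| = 8
After Step 3 the family is unchanged; done.

Hence σ(𝒢) has 8 members: { {}, { p }, { r }, { p, r }, { q, s }, { p, q, s }, { q, r, s }, Ω }.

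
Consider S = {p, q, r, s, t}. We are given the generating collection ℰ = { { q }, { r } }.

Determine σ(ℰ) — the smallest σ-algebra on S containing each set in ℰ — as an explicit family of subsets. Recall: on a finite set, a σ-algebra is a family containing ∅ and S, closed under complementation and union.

Take S₀ = ℰ ∪ {∅, S} = { {  }, { q }, { r }, S }.
Iteration 1: 3 new —
  { q, r }  = { r } ∪ { q }
  { p, q, s, t }  = S∖{ r }
  { p, r, s, t }  = S∖{ q }
  — 7 sets.
Iteration 2 adds 1:
  { p, s, t }  = S∖{ q, r }
  — 8 sets.
Iteration 3: stable.

Hence σ(ℰ) has 8 members: { {  }, { q }, { r }, { q, r }, { p, s, t }, { p, q, s, t }, { p, r, s, t }, S }.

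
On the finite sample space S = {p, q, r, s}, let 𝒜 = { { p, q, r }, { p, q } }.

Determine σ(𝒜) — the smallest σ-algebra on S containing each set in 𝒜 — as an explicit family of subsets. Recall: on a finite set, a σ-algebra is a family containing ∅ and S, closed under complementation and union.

Initial family (4 sets): { ∅, { p, q }, { p, q, r }, S }.
Step 1 adds 2:
  { s }  = { p, q, r }ᶜ
  { r, s }  = { p, q }ᶜ
  — 6 sets.
Step 2: 1 new —
  { p, q, s }  = { p, q } ∪ { s }
  — 7 sets.
Step 3 adds 1:
  { r }  = { p, q, s }ᶜ
  — 8 sets.
Step 4: stable.

σ(𝒜) = { ∅, { r }, { s }, { p, q }, { r, s }, { p, q, r }, { p, q, s }, S }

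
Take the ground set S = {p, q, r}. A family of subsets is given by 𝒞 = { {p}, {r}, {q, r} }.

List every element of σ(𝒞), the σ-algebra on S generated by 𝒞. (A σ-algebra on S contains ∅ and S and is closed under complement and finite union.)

Answer: σ(𝒞) = { {}, {p}, {q}, {r}, {p, q}, {p, r}, {q, r}, S }

Working:
Take S₀ = 𝒞 ∪ {∅, S} = { {}, {p}, {r}, {q, r}, S }.
Round 1 (2 new):
  {p, q}  = S∖{r}
  {p, r}  = {r} ∪ {p}
  |family| = 7
Round 2 adds 1:
  {q}  = S∖{p, r}
  |family| = 8
Round 3: stable.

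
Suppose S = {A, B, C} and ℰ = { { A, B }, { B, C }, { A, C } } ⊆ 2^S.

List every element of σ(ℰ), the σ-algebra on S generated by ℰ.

|σ(ℰ)| = 8.  σ(ℰ) = { ∅, { A }, { B }, { C }, { A, B }, { A, C }, { B, C }, S }

Derivation:
Initial family (5 sets): { ∅, { A, B }, { A, C }, { B, C }, S }.
Step 1 (3 new):
  { A }  = S∖{ B, C }
  { B }  = S∖{ A, C }
  { C }  = S∖{ A, B }
  |family| = 8
Step 2: stable.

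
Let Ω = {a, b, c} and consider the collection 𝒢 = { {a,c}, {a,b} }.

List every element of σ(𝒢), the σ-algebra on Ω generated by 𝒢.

Take S₀ = 𝒢 ∪ {∅, Ω} = { {}, {a,b}, {a,c}, Ω }.
Round 1 adds 2:
  {b}  = ᶜ of {a,c}
  {c}  = ᶜ of {a,b}
  |family| = 6
Round 2 adds 1:
  {b,c}  = {c} ∪ {b}
  |family| = 7
Round 3. New:
  {a}  = ᶜ of {b,c}
  |family| = 8
Round 4: closed — nothing new.

σ(𝒢) = { {}, {a}, {b}, {c}, {a,b}, {a,c}, {b,c}, Ω }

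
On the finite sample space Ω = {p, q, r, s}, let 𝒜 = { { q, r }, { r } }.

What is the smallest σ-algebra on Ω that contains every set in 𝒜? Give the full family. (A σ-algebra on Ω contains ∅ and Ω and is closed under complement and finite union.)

σ(𝒜) = { {}, { q }, { r }, { p, s }, { q, r }, { p, q, s }, { p, r, s }, Ω }

Trace:
Take S₀ = 𝒜 ∪ {∅, Ω} = { {}, { r }, { q, r }, Ω }.
Pass 1 (2 new):
  { p, s }  = Ω∖{ q, r }
  { p, q, s }  = Ω∖{ r }
  [6 total]
Pass 2: 1 new —
  { p, r, s }  = { r } ∪ { p, s }
  [7 total]
Pass 3: 1 new —
  { q }  = Ω∖{ p, r, s }
  [8 total]
After Pass 4 the family is unchanged; done.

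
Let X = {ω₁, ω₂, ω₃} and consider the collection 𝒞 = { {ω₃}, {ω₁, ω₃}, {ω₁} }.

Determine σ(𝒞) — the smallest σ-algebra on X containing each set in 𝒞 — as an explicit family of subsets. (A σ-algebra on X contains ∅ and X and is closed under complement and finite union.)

Seed the family with 𝒞 together with ∅ and X: { ∅, {ω₁}, {ω₃}, {ω₁, ω₃}, X }.
Round 1 adds 3:
  {ω₂}  = complement {ω₁, ω₃}
  {ω₁, ω₂}  = complement {ω₃}
  {ω₂, ω₃}  = complement {ω₁}
  (now 8)
Round 2: stable.

σ(𝒞) = { ∅, {ω₁}, {ω₂}, {ω₃}, {ω₁, ω₂}, {ω₁, ω₃}, {ω₂, ω₃}, X }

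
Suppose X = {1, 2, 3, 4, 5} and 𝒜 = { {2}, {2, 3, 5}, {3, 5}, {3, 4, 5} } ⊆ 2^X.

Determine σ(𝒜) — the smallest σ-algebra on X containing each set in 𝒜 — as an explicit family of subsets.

Take S₀ = 𝒜 ∪ {∅, X} = { ∅, {2}, {3, 5}, {2, 3, 5}, {3, 4, 5}, X }.
Pass 1 adds 5:
  {1, 2}  = X∖{3, 4, 5}
  {1, 4}  = X∖{2, 3, 5}
  {1, 2, 4}  = X∖{3, 5}
  {1, 3, 4, 5}  = X∖{2}
  {2, 3, 4, 5}  = {3, 4, 5} ∪ {2, 3, 5}
  |family| = 11
Pass 2 (2 new):
  {1}  = X∖{2, 3, 4, 5}
  {1, 2, 3, 5}  = {1, 2} ∪ {2, 3, 5}
  |family| = 13
Pass 3 (2 new):
  {4}  = X∖{1, 2, 3, 5}
  {1, 3, 5}  = {3, 5} ∪ {1}
  |family| = 15
Pass 4 (1 new):
  {2, 4}  = X∖{1, 3, 5}
  |family| = 16
Pass 5: no new sets; the family is a σ-algebra.

σ(𝒜) = { ∅, {1}, {2}, {4}, {1, 2}, {1, 4}, {2, 4}, {3, 5}, {1, 2, 4}, {1, 3, 5}, {2, 3, 5}, {3, 4, 5}, {1, 2, 3, 5}, {1, 3, 4, 5}, {2, 3, 4, 5}, X }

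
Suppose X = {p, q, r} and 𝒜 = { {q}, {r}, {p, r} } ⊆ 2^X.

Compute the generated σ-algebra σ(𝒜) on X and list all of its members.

Start: 𝒜 ∪ {∅, X} = { {}, {q}, {r}, {p, r}, X }.
Round 1. New:
  {p, q}  = {r}ᶜ
  {q, r}  = {r} ∪ {q}
  |family| = 7
Round 2: +1 →
  {p}  = {q, r}ᶜ
  |family| = 8
Round 3: no new sets; the family is a σ-algebra.

σ(𝒜) = { {}, {p}, {q}, {r}, {p, q}, {p, r}, {q, r}, X }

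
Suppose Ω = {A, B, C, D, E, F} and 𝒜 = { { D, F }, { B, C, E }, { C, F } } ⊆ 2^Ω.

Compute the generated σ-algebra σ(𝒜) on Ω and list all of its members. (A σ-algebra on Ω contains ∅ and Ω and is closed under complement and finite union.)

Begin from { {  }, { C, F }, { D, F }, { B, C, E }, Ω } (that is, 𝒜 plus ∅ and Ω).
Iteration 1 adds 6:
  { A, D, F }  = Ω∖{ B, C, E }
  { C, D, F }  = { C, F } ∪ { D, F }
  { A, B, C, E }  = Ω∖{ D, F }
  { A, B, D, E }  = Ω∖{ C, F }
  { B, C, E, F }  = { B, C, E } ∪ { C, F }
  { B, C, D, E, F }  = { B, C, E } ∪ { D, F }
  |family| = 11
Iteration 2: 7 new —
  { A }  = Ω∖{ B, C, D, E, F }
  { A, D }  = Ω∖{ B, C, E, F }
  { A, B, E }  = Ω∖{ C, D, F }
  { A, C, D, F }  = { A, D, F } ∪ { C, F }
  { A, B, C, D, E }  = { A, B, D, E } ∪ { B, C, E }
  { A, B, C, E, F }  = { C, F } ∪ { A, B, C, E }
  { A, B, D, E, F }  = { A, D, F } ∪ { A, B, D, E }
  |family| = 18
Iteration 3. New:
  { C }  = Ω∖{ A, B, D, E, F }
  { D }  = Ω∖{ A, B, C, E, F }
  { F }  = Ω∖{ A, B, C, D, E }
  { B, E }  = Ω∖{ A, C, D, F }
  { A, C, F }  = { C, F } ∪ { A }
  |family| = 23
Iteration 4. New:
  { A, C }  = { A } ∪ { C }
  { A, F }  = { A } ∪ { F }
  { C, D }  = { C } ∪ { D }
  { A, C, D }  = { C } ∪ { A, D }
  { B, D, E }  = Ω∖{ A, C, F }
  { B, E, F }  = { B, E } ∪ { F }
  { A, B, E, F }  = { F } ∪ { A, B, E }
  { B, C, D, E }  = { B, C, E } ∪ { D }
  { B, D, E, F }  = { B, E } ∪ { D, F }
  |family| = 32
Iteration 5 adds nothing — fixpoint reached.

|σ(𝒜)| = 32.  σ(𝒜) = { {  }, { A }, { C }, { D }, { F }, { A, C }, { A, D }, { A, F }, { B, E }, { C, D }, { C, F }, { D, F }, { A, B, E }, { A, C, D }, { A, C, F }, { A, D, F }, { B, C, E }, { B, D, E }, { B, E, F }, { C, D, F }, { A, B, C, E }, { A, B, D, E }, { A, B, E, F }, { A, C, D, F }, { B, C, D, E }, { B, C, E, F }, { B, D, E, F }, { A, B, C, D, E }, { A, B, C, E, F }, { A, B, D, E, F }, { B, C, D, E, F }, Ω }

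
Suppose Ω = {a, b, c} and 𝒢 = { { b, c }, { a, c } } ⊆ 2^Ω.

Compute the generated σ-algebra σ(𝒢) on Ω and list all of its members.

|σ(𝒢)| = 8.  σ(𝒢) = { ∅, { a }, { b }, { c }, { a, b }, { a, c }, { b, c }, Ω }

Derivation:
Begin from { ∅, { a, c }, { b, c }, Ω } (that is, 𝒢 plus ∅ and Ω).
Step 1: 2 new —
  { a }  = { b, c }ᶜ
  { b }  = { a, c }ᶜ
  (now 6)
Step 2: +1 →
  { a, b }  = { b } ∪ { a }
  (now 7)
Step 3 adds 1:
  { c }  = { a, b }ᶜ
  (now 8)
After Step 4 the family is unchanged; done.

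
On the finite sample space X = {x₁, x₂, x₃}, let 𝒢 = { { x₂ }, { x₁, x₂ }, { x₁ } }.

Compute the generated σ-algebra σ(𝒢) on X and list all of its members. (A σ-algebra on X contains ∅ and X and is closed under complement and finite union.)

|σ(𝒢)| = 8.  σ(𝒢) = { {  }, { x₁ }, { x₂ }, { x₃ }, { x₁, x₂ }, { x₁, x₃ }, { x₂, x₃ }, X }

Check:
Start: 𝒢 ∪ {∅, X} = { {  }, { x₁ }, { x₂ }, { x₁, x₂ }, X }.
Step 1: 3 new —
  { x₃ }  = ᶜ of { x₁, x₂ }
  { x₁, x₃ }  = ᶜ of { x₂ }
  { x₂, x₃ }  = ᶜ of { x₁ }
  (now 8)
Step 2: stable.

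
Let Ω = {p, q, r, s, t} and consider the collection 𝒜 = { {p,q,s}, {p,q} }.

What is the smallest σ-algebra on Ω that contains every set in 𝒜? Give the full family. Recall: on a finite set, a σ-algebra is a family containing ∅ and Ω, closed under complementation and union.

σ(𝒜) (8 sets): { {}, {s}, {p,q}, {r,t}, {p,q,s}, {r,s,t}, {p,q,r,t}, Ω }

Working:
Initial family (4 sets): { {}, {p,q}, {p,q,s}, Ω }.
Iteration 1 (2 new):
  {r,t}  = ᶜ of {p,q,s}
  {r,s,t}  = ᶜ of {p,q}
  [6 total]
Iteration 2: 1 new —
  {p,q,r,t}  = {p,q} ∪ {r,t}
  [7 total]
Iteration 3. New:
  {s}  = ᶜ of {p,q,r,t}
  [8 total]
Iteration 4: stable.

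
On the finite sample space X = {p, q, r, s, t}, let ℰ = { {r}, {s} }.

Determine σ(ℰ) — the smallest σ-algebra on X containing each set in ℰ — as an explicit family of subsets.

|σ(ℰ)| = 8.  σ(ℰ) = { {}, {r}, {s}, {r,s}, {p,q,t}, {p,q,r,t}, {p,q,s,t}, X }

Derivation:
Begin from { {}, {r}, {s}, X } (that is, ℰ plus ∅ and X).
Round 1. New:
  {r,s}  = {r} ∪ {s}
  {p,q,r,t}  = ᶜ of {s}
  {p,q,s,t}  = ᶜ of {r}
  [7 total]
Round 2: +1 →
  {p,q,t}  = ᶜ of {r,s}
  [8 total]
Round 3: already closed under ᶜ and ∪.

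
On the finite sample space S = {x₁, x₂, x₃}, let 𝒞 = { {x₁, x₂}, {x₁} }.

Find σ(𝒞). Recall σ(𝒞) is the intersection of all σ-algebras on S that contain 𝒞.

σ(𝒞) = { ∅, {x₁}, {x₂}, {x₃}, {x₁, x₂}, {x₁, x₃}, {x₂, x₃}, S }

Check:
Start: 𝒞 ∪ {∅, S} = { ∅, {x₁}, {x₁, x₂}, S }.
Pass 1: +2 →
  {x₃}  = S∖{x₁, x₂}
  {x₂, x₃}  = S∖{x₁}
  (now 6)
Pass 2: 1 new —
  {x₁, x₃}  = {x₃} ∪ {x₁}
  (now 7)
Pass 3 (1 new):
  {x₂}  = S∖{x₁, x₃}
  (now 8)
Pass 4: already closed under ᶜ and ∪.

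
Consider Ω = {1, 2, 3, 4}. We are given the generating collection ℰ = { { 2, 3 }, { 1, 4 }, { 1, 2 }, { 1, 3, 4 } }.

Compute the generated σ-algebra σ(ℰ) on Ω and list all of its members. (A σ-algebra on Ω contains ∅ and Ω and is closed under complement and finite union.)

σ(ℰ) (16 sets): { {}, { 1 }, { 2 }, { 3 }, { 4 }, { 1, 2 }, { 1, 3 }, { 1, 4 }, { 2, 3 }, { 2, 4 }, { 3, 4 }, { 1, 2, 3 }, { 1, 2, 4 }, { 1, 3, 4 }, { 2, 3, 4 }, Ω }

Check:
Begin from { {}, { 1, 2 }, { 1, 4 }, { 2, 3 }, { 1, 3, 4 }, Ω } (that is, ℰ plus ∅ and Ω).
Round 1. New:
  { 2 }  = ᶜ of { 1, 3, 4 }
  { 3, 4 }  = ᶜ of { 1, 2 }
  { 1, 2, 3 }  = { 2, 3 } ∪ { 1, 2 }
  { 1, 2, 4 }  = { 1, 4 } ∪ { 1, 2 }
  — 10 sets.
Round 2. New:
  { 3 }  = ᶜ of { 1, 2, 4 }
  { 4 }  = ᶜ of { 1, 2, 3 }
  { 2, 3, 4 }  = { 3, 4 } ∪ { 2 }
  — 13 sets.
Round 3 (2 new):
  { 1 }  = ᶜ of { 2, 3, 4 }
  { 2, 4 }  = { 4 } ∪ { 2 }
  — 15 sets.
Round 4: +1 →
  { 1, 3 }  = ᶜ of { 2, 4 }
  — 16 sets.
Round 5: closed — nothing new.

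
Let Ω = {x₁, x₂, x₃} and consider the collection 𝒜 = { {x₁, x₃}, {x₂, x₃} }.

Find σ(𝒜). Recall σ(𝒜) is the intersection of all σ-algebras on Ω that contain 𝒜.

Seed the family with 𝒜 together with ∅ and Ω: { ∅, {x₁, x₃}, {x₂, x₃}, Ω }.
Step 1 (2 new):
  {x₁}  = ᶜ of {x₂, x₃}
  {x₂}  = ᶜ of {x₁, x₃}
  — 6 sets.
Step 2. New:
  {x₁, x₂}  = {x₂} ∪ {x₁}
  — 7 sets.
Step 3. New:
  {x₃}  = ᶜ of {x₁, x₂}
  — 8 sets.
After Step 4 the family is unchanged; done.

Hence σ(𝒜) has 8 members: { ∅, {x₁}, {x₂}, {x₃}, {x₁, x₂}, {x₁, x₃}, {x₂, x₃}, Ω }.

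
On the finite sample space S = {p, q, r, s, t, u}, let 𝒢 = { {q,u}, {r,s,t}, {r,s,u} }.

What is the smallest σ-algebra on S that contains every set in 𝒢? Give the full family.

|σ(𝒢)| = 32.  σ(𝒢) = { {}, {p}, {q}, {t}, {u}, {p,q}, {p,t}, {p,u}, {q,t}, {q,u}, {r,s}, {t,u}, {p,q,t}, {p,q,u}, {p,r,s}, {p,t,u}, {q,r,s}, {q,t,u}, {r,s,t}, {r,s,u}, {p,q,r,s}, {p,q,t,u}, {p,r,s,t}, {p,r,s,u}, {q,r,s,t}, {q,r,s,u}, {r,s,t,u}, {p,q,r,s,t}, {p,q,r,s,u}, {p,r,s,t,u}, {q,r,s,t,u}, S }

Working:
Begin from { {}, {q,u}, {r,s,t}, {r,s,u}, S } (that is, 𝒢 plus ∅ and S).
Round 1 adds 6:
  {p,q,t}  = complement {r,s,u}
  {p,q,u}  = complement {r,s,t}
  {p,r,s,t}  = complement {q,u}
  {q,r,s,u}  = {r,s,u} ∪ {q,u}
  {r,s,t,u}  = {r,s,t} ∪ {r,s,u}
  {q,r,s,t,u}  = {r,s,t} ∪ {q,u}
  — 11 sets.
Round 2: 7 new —
  {p}  = complement {q,r,s,t,u}
  {p,q}  = complement {r,s,t,u}
  {p,t}  = complement {q,r,s,u}
  {p,q,t,u}  = {q,u} ∪ {p,q,t}
  {p,q,r,s,t}  = {r,s,t} ∪ {p,q,t}
  {p,q,r,s,u}  = {q,r,s,u} ∪ {p,q,u}
  {p,r,s,t,u}  = {r,s,t,u} ∪ {p,r,s,t}
  — 18 sets.
Round 3: 5 new —
  {q}  = complement {p,r,s,t,u}
  {t}  = complement {p,q,r,s,u}
  {u}  = complement {p,q,r,s,t}
  {r,s}  = complement {p,q,t,u}
  {p,r,s,u}  = {r,s,u} ∪ {p}
  — 23 sets.
Round 4: +9 →
  {p,u}  = {u} ∪ {p}
  {q,t}  = complement {p,r,s,u}
  {t,u}  = {u} ∪ {t}
  {p,r,s}  = {r,s} ∪ {p}
  {p,t,u}  = {u} ∪ {p,t}
  {q,r,s}  = {r,s} ∪ {q}
  {q,t,u}  = {q,u} ∪ {t}
  {p,q,r,s}  = {r,s} ∪ {p,q}
  {q,r,s,t}  = {r,s,t} ∪ {q}
  — 32 sets.
Round 5: no new sets; the family is a σ-algebra.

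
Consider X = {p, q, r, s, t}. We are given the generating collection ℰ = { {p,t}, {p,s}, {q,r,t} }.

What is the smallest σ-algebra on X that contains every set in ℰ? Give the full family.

|σ(ℰ)| = 16.  σ(ℰ) = { {}, {p}, {s}, {t}, {p,s}, {p,t}, {q,r}, {s,t}, {p,q,r}, {p,s,t}, {q,r,s}, {q,r,t}, {p,q,r,s}, {p,q,r,t}, {q,r,s,t}, X }

Trace:
Begin from { {}, {p,s}, {p,t}, {q,r,t}, X } (that is, ℰ plus ∅ and X).
Pass 1. New:
  {p,s,t}  = {p,s} ∪ {p,t}
  {q,r,s}  = ᶜ of {p,t}
  {p,q,r,t}  = {q,r,t} ∪ {p,t}
  [8 total]
Pass 2: +4 →
  {s}  = ᶜ of {p,q,r,t}
  {q,r}  = ᶜ of {p,s,t}
  {p,q,r,s}  = {p,s} ∪ {q,r,s}
  {q,r,s,t}  = {q,r,t} ∪ {q,r,s}
  [12 total]
Pass 3: +2 →
  {p}  = ᶜ of {q,r,s,t}
  {t}  = ᶜ of {p,q,r,s}
  [14 total]
Pass 4: +2 →
  {s,t}  = {s} ∪ {t}
  {p,q,r}  = {q,r} ∪ {p}
  [16 total]
After Pass 5 the family is unchanged; done.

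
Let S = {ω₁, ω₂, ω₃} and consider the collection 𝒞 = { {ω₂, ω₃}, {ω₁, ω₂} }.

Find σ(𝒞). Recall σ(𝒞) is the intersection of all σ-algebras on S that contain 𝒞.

σ(𝒞) (8 sets): { {}, {ω₁}, {ω₂}, {ω₃}, {ω₁, ω₂}, {ω₁, ω₃}, {ω₂, ω₃}, S }

Check:
Begin from { {}, {ω₁, ω₂}, {ω₂, ω₃}, S } (that is, 𝒞 plus ∅ and S).
Step 1 (2 new):
  {ω₁}  = S∖{ω₂, ω₃}
  {ω₃}  = S∖{ω₁, ω₂}
  |family| = 6
Step 2: 1 new —
  {ω₁, ω₃}  = {ω₃} ∪ {ω₁}
  |family| = 7
Step 3 (1 new):
  {ω₂}  = S∖{ω₁, ω₃}
  |family| = 8
Step 4: stable.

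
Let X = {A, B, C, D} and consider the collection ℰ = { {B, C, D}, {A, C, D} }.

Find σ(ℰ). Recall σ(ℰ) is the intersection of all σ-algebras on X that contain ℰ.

|σ(ℰ)| = 8.  σ(ℰ) = { {}, {A}, {B}, {A, B}, {C, D}, {A, C, D}, {B, C, D}, X }

Working:
Initial family (4 sets): { {}, {A, C, D}, {B, C, D}, X }.
Round 1: +2 →
  {A}  = X∖{B, C, D}
  {B}  = X∖{A, C, D}
Round 2: +1 →
  {A, B}  = {B} ∪ {A}
Round 3. New:
  {C, D}  = X∖{A, B}
Round 4: no new sets; the family is a σ-algebra.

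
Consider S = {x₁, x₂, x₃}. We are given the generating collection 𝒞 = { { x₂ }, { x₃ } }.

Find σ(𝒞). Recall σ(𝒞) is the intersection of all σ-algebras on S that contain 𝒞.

σ(𝒞) (8 sets): { {  }, { x₁ }, { x₂ }, { x₃ }, { x₁, x₂ }, { x₁, x₃ }, { x₂, x₃ }, S }

Check:
Seed the family with 𝒞 together with ∅ and S: { {  }, { x₂ }, { x₃ }, S }.
Step 1 (3 new):
  { x₁, x₂ }  = { x₃ }ᶜ
  { x₁, x₃ }  = { x₂ }ᶜ
  { x₂, x₃ }  = { x₃ } ∪ { x₂ }
  — 7 sets.
Step 2. New:
  { x₁ }  = { x₂, x₃ }ᶜ
  — 8 sets.
Step 3: already closed under ᶜ and ∪.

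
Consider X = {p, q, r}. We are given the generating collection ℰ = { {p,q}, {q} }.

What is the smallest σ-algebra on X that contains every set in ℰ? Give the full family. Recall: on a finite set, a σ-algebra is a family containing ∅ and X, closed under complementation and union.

Answer: σ(ℰ) = { {}, {p}, {q}, {r}, {p,q}, {p,r}, {q,r}, X }

Trace:
Begin from { {}, {q}, {p,q}, X } (that is, ℰ plus ∅ and X).
Pass 1: +2 →
  {r}  = X∖{p,q}
  {p,r}  = X∖{q}
  [6 total]
Pass 2 adds 1:
  {q,r}  = {r} ∪ {q}
  [7 total]
Pass 3: +1 →
  {p}  = X∖{q,r}
  [8 total]
Pass 4: no new sets; the family is a σ-algebra.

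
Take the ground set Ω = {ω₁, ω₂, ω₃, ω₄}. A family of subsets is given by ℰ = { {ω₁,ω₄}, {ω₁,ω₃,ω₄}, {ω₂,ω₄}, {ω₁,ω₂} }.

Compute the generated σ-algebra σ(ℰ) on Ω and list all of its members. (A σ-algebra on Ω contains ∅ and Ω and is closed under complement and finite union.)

Answer: σ(ℰ) = { {}, {ω₁}, {ω₂}, {ω₃}, {ω₄}, {ω₁,ω₂}, {ω₁,ω₃}, {ω₁,ω₄}, {ω₂,ω₃}, {ω₂,ω₄}, {ω₃,ω₄}, {ω₁,ω₂,ω₃}, {ω₁,ω₂,ω₄}, {ω₁,ω₃,ω₄}, {ω₂,ω₃,ω₄}, Ω }

Derivation:
Take S₀ = ℰ ∪ {∅, Ω} = { {}, {ω₁,ω₂}, {ω₁,ω₄}, {ω₂,ω₄}, {ω₁,ω₃,ω₄}, Ω }.
Pass 1: 5 new —
  {ω₂}  = ᶜ of {ω₁,ω₃,ω₄}
  {ω₁,ω₃}  = ᶜ of {ω₂,ω₄}
  {ω₂,ω₃}  = ᶜ of {ω₁,ω₄}
  {ω₃,ω₄}  = ᶜ of {ω₁,ω₂}
  {ω₁,ω₂,ω₄}  = {ω₁,ω₄} ∪ {ω₁,ω₂}
  |family| = 11
Pass 2 adds 3:
  {ω₃}  = ᶜ of {ω₁,ω₂,ω₄}
  {ω₁,ω₂,ω₃}  = {ω₁,ω₂} ∪ {ω₂,ω₃}
  {ω₂,ω₃,ω₄}  = {ω₃,ω₄} ∪ {ω₂}
  |family| = 14
Pass 3. New:
  {ω₁}  = ᶜ of {ω₂,ω₃,ω₄}
  {ω₄}  = ᶜ of {ω₁,ω₂,ω₃}
  |family| = 16
Pass 4 adds nothing — fixpoint reached.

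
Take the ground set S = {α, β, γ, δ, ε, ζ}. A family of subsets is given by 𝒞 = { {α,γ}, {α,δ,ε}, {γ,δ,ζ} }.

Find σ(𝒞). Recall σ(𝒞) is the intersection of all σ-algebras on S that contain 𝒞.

Answer: σ(𝒞) = { {}, {α}, {β}, {γ}, {δ}, {ε}, {ζ}, {α,β}, {α,γ}, {α,δ}, {α,ε}, {α,ζ}, {β,γ}, {β,δ}, {β,ε}, {β,ζ}, {γ,δ}, {γ,ε}, {γ,ζ}, {δ,ε}, {δ,ζ}, {ε,ζ}, {α,β,γ}, {α,β,δ}, {α,β,ε}, {α,β,ζ}, {α,γ,δ}, {α,γ,ε}, {α,γ,ζ}, {α,δ,ε}, {α,δ,ζ}, {α,ε,ζ}, {β,γ,δ}, {β,γ,ε}, {β,γ,ζ}, {β,δ,ε}, {β,δ,ζ}, {β,ε,ζ}, {γ,δ,ε}, {γ,δ,ζ}, {γ,ε,ζ}, {δ,ε,ζ}, {α,β,γ,δ}, {α,β,γ,ε}, {α,β,γ,ζ}, {α,β,δ,ε}, {α,β,δ,ζ}, {α,β,ε,ζ}, {α,γ,δ,ε}, {α,γ,δ,ζ}, {α,γ,ε,ζ}, {α,δ,ε,ζ}, {β,γ,δ,ε}, {β,γ,δ,ζ}, {β,γ,ε,ζ}, {β,δ,ε,ζ}, {γ,δ,ε,ζ}, {α,β,γ,δ,ε}, {α,β,γ,δ,ζ}, {α,β,γ,ε,ζ}, {α,β,δ,ε,ζ}, {α,γ,δ,ε,ζ}, {β,γ,δ,ε,ζ}, S }

Working:
Seed the family with 𝒞 together with ∅ and S: { {}, {α,γ}, {α,δ,ε}, {γ,δ,ζ}, S }.
Step 1. New:
  {α,β,ε}  = complement {γ,δ,ζ}
  {β,γ,ζ}  = complement {α,δ,ε}
  {α,γ,δ,ε}  = {α,δ,ε} ∪ {α,γ}
  {α,γ,δ,ζ}  = {α,γ} ∪ {γ,δ,ζ}
  {β,δ,ε,ζ}  = complement {α,γ}
  {α,γ,δ,ε,ζ}  = {α,δ,ε} ∪ {γ,δ,ζ}
Step 2 (12 new):
  {β}  = complement {α,γ,δ,ε,ζ}
  {β,ε}  = complement {α,γ,δ,ζ}
  {β,ζ}  = complement {α,γ,δ,ε}
  {α,β,γ,ε}  = {α,β,ε} ∪ {α,γ}
  {α,β,γ,ζ}  = {β,γ,ζ} ∪ {α,γ}
  {α,β,δ,ε}  = {α,δ,ε} ∪ {α,β,ε}
  {β,γ,δ,ζ}  = {β,γ,ζ} ∪ {γ,δ,ζ}
  {α,β,γ,δ,ε}  = {α,β,ε} ∪ {α,γ,δ,ε}
  {α,β,γ,δ,ζ}  = {β,γ,ζ} ∪ {α,γ,δ,ζ}
  {α,β,γ,ε,ζ}  = {β,γ,ζ} ∪ {α,β,ε}
  {α,β,δ,ε,ζ}  = {α,δ,ε} ∪ {β,δ,ε,ζ}
  {β,γ,δ,ε,ζ}  = {β,γ,ζ} ∪ {β,δ,ε,ζ}
Step 3: 13 new —
  {α}  = complement {β,γ,δ,ε,ζ}
  {γ}  = complement {α,β,δ,ε,ζ}
  {δ}  = complement {α,β,γ,ε,ζ}
  {ε}  = complement {α,β,γ,δ,ζ}
  {ζ}  = complement {α,β,γ,δ,ε}
  {α,ε}  = complement {β,γ,δ,ζ}
  {γ,ζ}  = complement {α,β,δ,ε}
  {δ,ε}  = complement {α,β,γ,ζ}
  {δ,ζ}  = complement {α,β,γ,ε}
  {α,β,γ}  = {β} ∪ {α,γ}
  {β,ε,ζ}  = {β,ε} ∪ {β,ζ}
  {α,β,ε,ζ}  = {β,ζ} ∪ {α,β,ε}
  {β,γ,ε,ζ}  = {β,ε} ∪ {β,γ,ζ}
Step 4: 24 new —
  {α,β}  = {α} ∪ {β}
  {α,δ}  = complement {β,γ,ε,ζ}
  {α,ζ}  = {α} ∪ {ζ}
  {β,γ}  = {β} ∪ {γ}
  {β,δ}  = {β} ∪ {δ}
  {γ,δ}  = complement {α,β,ε,ζ}
  {γ,ε}  = {ε} ∪ {γ}
  {ε,ζ}  = {ζ} ∪ {ε}
  {α,β,ζ}  = {α} ∪ {β,ζ}
  {α,γ,δ}  = complement {β,ε,ζ}
  {α,γ,ε}  = {ε} ∪ {α,γ}
  {α,γ,ζ}  = {α} ∪ {γ,ζ}
  {α,δ,ζ}  = {α} ∪ {δ,ζ}
  {α,ε,ζ}  = {ζ} ∪ {α,ε}
  {β,γ,ε}  = {β,ε} ∪ {γ}
  {β,δ,ε}  = {β,ε} ∪ {δ,ε}
  {β,δ,ζ}  = {β} ∪ {δ,ζ}
  {γ,δ,ε}  = {δ,ε} ∪ {γ}
  {γ,ε,ζ}  = {ε} ∪ {γ,ζ}
  {δ,ε,ζ}  = complement {α,β,γ}
  {α,β,γ,δ}  = {α,β,γ} ∪ {δ}
  {α,γ,ε,ζ}  = {γ,ζ} ∪ {α,ε}
  {α,δ,ε,ζ}  = {α,δ,ε} ∪ {ζ}
  {γ,δ,ε,ζ}  = {ε} ∪ {γ,δ,ζ}
Step 5 adds 4:
  {α,β,δ}  = complement {γ,ε,ζ}
  {β,γ,δ}  = complement {α,ε,ζ}
  {α,β,δ,ζ}  = complement {γ,ε}
  {β,γ,δ,ε}  = complement {α,ζ}
Step 6: stable.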